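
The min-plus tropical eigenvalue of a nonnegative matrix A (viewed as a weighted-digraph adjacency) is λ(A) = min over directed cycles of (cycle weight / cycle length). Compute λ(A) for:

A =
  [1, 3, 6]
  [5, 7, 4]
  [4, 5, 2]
λ(A) = 1

Enumerate directed cycles and compute their means (weight / length). Sample:
  cycle 0 → 0: weight = 1, length = 1, mean = 1/1 ≈ 1.000
  cycle 1 → 1: weight = 7, length = 1, mean = 7/1 ≈ 7.000
  cycle 2 → 2: weight = 2, length = 1, mean = 2/1 ≈ 2.000
  cycle 0 → 1 → 0: weight = 8, length = 2, mean = 8/2 ≈ 4.000
  cycle 0 → 2 → 0: weight = 10, length = 2, mean = 10/2 ≈ 5.000
  cycle 1 → 0 → 1: weight = 8, length = 2, mean = 8/2 ≈ 4.000
Minimum mean = 1.000, attained e.g. along the cycle 0 → 0 with weight 1 and length 1. So λ(A) = 1/1 = 1.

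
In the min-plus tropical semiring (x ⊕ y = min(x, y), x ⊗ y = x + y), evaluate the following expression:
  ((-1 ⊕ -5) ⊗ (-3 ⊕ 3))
((-1 ⊕ -5) ⊗ (-3 ⊕ 3)) = -8

Expand innermost to outermost. Recall ⊕ takes the minimum of its arguments and ⊗ takes their sum. Working out the expression ((-1 ⊕ -5) ⊗ (-3 ⊕ 3)) gives -8.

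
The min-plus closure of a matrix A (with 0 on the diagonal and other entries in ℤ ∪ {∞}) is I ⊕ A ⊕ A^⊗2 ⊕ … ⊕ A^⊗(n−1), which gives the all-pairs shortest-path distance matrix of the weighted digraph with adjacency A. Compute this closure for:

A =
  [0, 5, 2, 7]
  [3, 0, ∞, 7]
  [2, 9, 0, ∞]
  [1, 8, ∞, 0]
Closure =
  [0, 5, 2, 7]
  [3, 0, 5, 7]
  [2, 7, 0, 9]
  [1, 6, 3, 0]

This is the Floyd-Warshall all-pairs shortest-path computation. For each intermediate vertex k = 0, 1, …, 3, update dist[i][j] ← min(dist[i][j], dist[i][k] + dist[k][j]). The final matrix gives, for each (i, j), the minimum total weight of any directed path from i to j (possibly empty when i = j).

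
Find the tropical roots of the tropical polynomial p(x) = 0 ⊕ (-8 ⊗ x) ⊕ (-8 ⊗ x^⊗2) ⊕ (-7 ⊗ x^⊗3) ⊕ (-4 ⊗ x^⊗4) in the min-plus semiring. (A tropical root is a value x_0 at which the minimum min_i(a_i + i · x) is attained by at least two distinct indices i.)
Roots: {-3, -1, 0, 8}

Each tropical root is a break point of the lower envelope of the lines y = a_i + i · x (there are 5 lines, with slopes 0, 1, ..., 4). Only the lines that attain the minimum somewhere contribute to roots; other lines are dominated. Here the surviving (envelope) indices are i = 4, i = 3, i = 2, i = 1, i = 0.
Intersections between consecutive envelope lines give the roots: for adjacent envelope indices i < j the intersection is x = (a_i − a_j) / (j − i). Reading off the sorted break points: {-3, -1, 0, 8}.
Verification: at each break x_0, at least two indices attain the minimum of min_i(a_i + i · x_0).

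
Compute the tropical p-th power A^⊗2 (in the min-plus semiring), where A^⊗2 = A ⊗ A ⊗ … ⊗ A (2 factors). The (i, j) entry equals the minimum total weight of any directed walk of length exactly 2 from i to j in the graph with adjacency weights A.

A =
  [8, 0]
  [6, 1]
A^⊗2 =
  [6, 1]
  [7, 2]

Each entry (A^⊗2)_ij equals the minimum over all length-2 walks i = v_0 → v_1 → … → v_2 = j of Σ_t A[v_t][v_{t+1}]. For example, for (i, j) = (0, 1) we minimise over 2 possible intermediate vertex sequences; the minimum is 1, attained along the walk 0 → 1 → 1.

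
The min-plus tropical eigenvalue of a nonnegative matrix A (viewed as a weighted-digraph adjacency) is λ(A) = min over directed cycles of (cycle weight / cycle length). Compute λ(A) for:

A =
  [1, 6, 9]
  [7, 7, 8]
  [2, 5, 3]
λ(A) = 1

Enumerate directed cycles and compute their means (weight / length). Sample:
  cycle 0 → 0: weight = 1, length = 1, mean = 1/1 ≈ 1.000
  cycle 1 → 1: weight = 7, length = 1, mean = 7/1 ≈ 7.000
  cycle 2 → 2: weight = 3, length = 1, mean = 3/1 ≈ 3.000
  cycle 0 → 1 → 0: weight = 13, length = 2, mean = 13/2 ≈ 6.500
  cycle 0 → 2 → 0: weight = 11, length = 2, mean = 11/2 ≈ 5.500
  cycle 1 → 0 → 1: weight = 13, length = 2, mean = 13/2 ≈ 6.500
Minimum mean = 1.000, attained e.g. along the cycle 0 → 0 with weight 1 and length 1. So λ(A) = 1/1 = 1.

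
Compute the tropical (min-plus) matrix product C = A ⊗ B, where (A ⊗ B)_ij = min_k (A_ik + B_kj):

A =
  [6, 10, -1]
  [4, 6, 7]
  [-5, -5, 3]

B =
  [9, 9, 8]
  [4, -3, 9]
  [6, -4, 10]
A ⊗ B =
  [5, -5, 9]
  [10, 3, 12]
  [-1, -8, 3]

Apply the min-plus product entry-by-entry:
  C[0][0] = min over k of (A[0][0] + B[0][0] = 6 + 9 = 15, A[0][1] + B[1][0] = 10 + 4 = 14, A[0][2] + B[2][0] = -1 + 6 = 5) = 5 (attained at k = 2)
  C[0][1] = min over k of (A[0][0] + B[0][1] = 6 + 9 = 15, A[0][1] + B[1][1] = 10 + -3 = 7, A[0][2] + B[2][1] = -1 + -4 = -5) = -5 (attained at k = 2)
  C[0][2] = min over k of (A[0][0] + B[0][2] = 6 + 8 = 14, A[0][1] + B[1][2] = 10 + 9 = 19, A[0][2] + B[2][2] = -1 + 10 = 9) = 9 (attained at k = 2)
  C[1][0] = min over k of (A[1][0] + B[0][0] = 4 + 9 = 13, A[1][1] + B[1][0] = 6 + 4 = 10, A[1][2] + B[2][0] = 7 + 6 = 13) = 10 (attained at k = 1)
  C[1][1] = min over k of (A[1][0] + B[0][1] = 4 + 9 = 13, A[1][1] + B[1][1] = 6 + -3 = 3, A[1][2] + B[2][1] = 7 + -4 = 3) = 3 (attained at k = 1)
  C[1][2] = min over k of (A[1][0] + B[0][2] = 4 + 8 = 12, A[1][1] + B[1][2] = 6 + 9 = 15, A[1][2] + B[2][2] = 7 + 10 = 17) = 12 (attained at k = 0)
  C[2][0] = min over k of (A[2][0] + B[0][0] = -5 + 9 = 4, A[2][1] + B[1][0] = -5 + 4 = -1, A[2][2] + B[2][0] = 3 + 6 = 9) = -1 (attained at k = 1)
  C[2][1] = min over k of (A[2][0] + B[0][1] = -5 + 9 = 4, A[2][1] + B[1][1] = -5 + -3 = -8, A[2][2] + B[2][1] = 3 + -4 = -1) = -8 (attained at k = 1)
  C[2][2] = min over k of (A[2][0] + B[0][2] = -5 + 8 = 3, A[2][1] + B[1][2] = -5 + 9 = 4, A[2][2] + B[2][2] = 3 + 10 = 13) = 3 (attained at k = 0)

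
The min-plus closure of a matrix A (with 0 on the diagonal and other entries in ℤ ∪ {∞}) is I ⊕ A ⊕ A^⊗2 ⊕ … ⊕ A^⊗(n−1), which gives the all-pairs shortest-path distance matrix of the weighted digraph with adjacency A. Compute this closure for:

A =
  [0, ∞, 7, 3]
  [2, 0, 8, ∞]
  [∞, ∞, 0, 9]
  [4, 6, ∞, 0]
Closure =
  [0, 9, 7, 3]
  [2, 0, 8, 5]
  [13, 15, 0, 9]
  [4, 6, 11, 0]

This is the Floyd-Warshall all-pairs shortest-path computation. For each intermediate vertex k = 0, 1, …, 3, update dist[i][j] ← min(dist[i][j], dist[i][k] + dist[k][j]). The final matrix gives, for each (i, j), the minimum total weight of any directed path from i to j (possibly empty when i = j).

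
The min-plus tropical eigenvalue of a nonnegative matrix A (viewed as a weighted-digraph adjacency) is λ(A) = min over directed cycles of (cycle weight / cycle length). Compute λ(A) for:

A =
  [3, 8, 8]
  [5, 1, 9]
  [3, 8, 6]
λ(A) = 1

Enumerate directed cycles and compute their means (weight / length). Sample:
  cycle 0 → 0: weight = 3, length = 1, mean = 3/1 ≈ 3.000
  cycle 1 → 1: weight = 1, length = 1, mean = 1/1 ≈ 1.000
  cycle 2 → 2: weight = 6, length = 1, mean = 6/1 ≈ 6.000
  cycle 0 → 1 → 0: weight = 13, length = 2, mean = 13/2 ≈ 6.500
  cycle 0 → 2 → 0: weight = 11, length = 2, mean = 11/2 ≈ 5.500
  cycle 1 → 0 → 1: weight = 13, length = 2, mean = 13/2 ≈ 6.500
Minimum mean = 1.000, attained e.g. along the cycle 1 → 1 with weight 1 and length 1. So λ(A) = 1/1 = 1.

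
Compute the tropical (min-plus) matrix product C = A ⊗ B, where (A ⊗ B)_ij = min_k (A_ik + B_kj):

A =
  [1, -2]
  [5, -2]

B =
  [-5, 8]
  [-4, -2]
A ⊗ B =
  [-6, -4]
  [-6, -4]

Apply the min-plus product entry-by-entry:
  C[0][0] = min over k of (A[0][0] + B[0][0] = 1 + -5 = -4, A[0][1] + B[1][0] = -2 + -4 = -6) = -6 (attained at k = 1)
  C[0][1] = min over k of (A[0][0] + B[0][1] = 1 + 8 = 9, A[0][1] + B[1][1] = -2 + -2 = -4) = -4 (attained at k = 1)
  C[1][0] = min over k of (A[1][0] + B[0][0] = 5 + -5 = 0, A[1][1] + B[1][0] = -2 + -4 = -6) = -6 (attained at k = 1)
  C[1][1] = min over k of (A[1][0] + B[0][1] = 5 + 8 = 13, A[1][1] + B[1][1] = -2 + -2 = -4) = -4 (attained at k = 1)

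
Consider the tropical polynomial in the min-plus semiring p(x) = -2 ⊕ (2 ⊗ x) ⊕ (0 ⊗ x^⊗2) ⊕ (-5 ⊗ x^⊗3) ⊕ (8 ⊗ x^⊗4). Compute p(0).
p(0) = -5

A tropical monomial a ⊗ x^⊗i evaluates to a + i · x. Evaluating each term at x = 0:
  Term 0 contributes -2 + 0 · 0 = -2
  Term 1 contributes 2 + 1 · 0 = 2
  Term 2 contributes 0 + 2 · 0 = 0
  Term 3 contributes -5 + 3 · 0 = -5
  Term 4 contributes 8 + 4 · 0 = 8
p(0) = ⊕ of these = min[-2, 2, 0, -5, 8] = -5.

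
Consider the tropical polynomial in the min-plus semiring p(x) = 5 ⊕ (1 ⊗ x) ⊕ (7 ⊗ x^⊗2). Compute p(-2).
p(-2) = -1

A tropical monomial a ⊗ x^⊗i evaluates to a + i · x. Evaluating each term at x = -2:
  Term 0 contributes 5 + 0 · -2 = 5
  Term 1 contributes 1 + 1 · -2 = -1
  Term 2 contributes 7 + 2 · -2 = 3
p(-2) = ⊕ of these = min[5, -1, 3] = -1.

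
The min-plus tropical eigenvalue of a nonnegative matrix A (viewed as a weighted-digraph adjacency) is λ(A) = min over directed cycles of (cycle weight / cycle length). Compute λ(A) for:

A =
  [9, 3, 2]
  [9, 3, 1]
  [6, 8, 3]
λ(A) = 3

Enumerate directed cycles and compute their means (weight / length). Sample:
  cycle 0 → 0: weight = 9, length = 1, mean = 9/1 ≈ 9.000
  cycle 1 → 1: weight = 3, length = 1, mean = 3/1 ≈ 3.000
  cycle 2 → 2: weight = 3, length = 1, mean = 3/1 ≈ 3.000
  cycle 0 → 1 → 0: weight = 12, length = 2, mean = 12/2 ≈ 6.000
  cycle 0 → 2 → 0: weight = 8, length = 2, mean = 8/2 ≈ 4.000
  cycle 1 → 0 → 1: weight = 12, length = 2, mean = 12/2 ≈ 6.000
Minimum mean = 3.000, attained e.g. along the cycle 1 → 1 with weight 3 and length 1. So λ(A) = 3/1 = 3.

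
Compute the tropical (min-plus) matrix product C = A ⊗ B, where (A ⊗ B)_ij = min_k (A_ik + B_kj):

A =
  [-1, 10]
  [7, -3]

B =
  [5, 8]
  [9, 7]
A ⊗ B =
  [4, 7]
  [6, 4]

Apply the min-plus product entry-by-entry:
  C[0][0] = min over k of (A[0][0] + B[0][0] = -1 + 5 = 4, A[0][1] + B[1][0] = 10 + 9 = 19) = 4 (attained at k = 0)
  C[0][1] = min over k of (A[0][0] + B[0][1] = -1 + 8 = 7, A[0][1] + B[1][1] = 10 + 7 = 17) = 7 (attained at k = 0)
  C[1][0] = min over k of (A[1][0] + B[0][0] = 7 + 5 = 12, A[1][1] + B[1][0] = -3 + 9 = 6) = 6 (attained at k = 1)
  C[1][1] = min over k of (A[1][0] + B[0][1] = 7 + 8 = 15, A[1][1] + B[1][1] = -3 + 7 = 4) = 4 (attained at k = 1)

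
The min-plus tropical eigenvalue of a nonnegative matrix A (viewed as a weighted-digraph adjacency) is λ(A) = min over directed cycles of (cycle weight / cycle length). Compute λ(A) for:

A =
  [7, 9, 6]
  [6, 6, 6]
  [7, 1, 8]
λ(A) = 7/2

Enumerate directed cycles and compute their means (weight / length). Sample:
  cycle 0 → 0: weight = 7, length = 1, mean = 7/1 ≈ 7.000
  cycle 1 → 1: weight = 6, length = 1, mean = 6/1 ≈ 6.000
  cycle 2 → 2: weight = 8, length = 1, mean = 8/1 ≈ 8.000
  cycle 0 → 1 → 0: weight = 15, length = 2, mean = 15/2 ≈ 7.500
  cycle 0 → 2 → 0: weight = 13, length = 2, mean = 13/2 ≈ 6.500
  cycle 1 → 0 → 1: weight = 15, length = 2, mean = 15/2 ≈ 7.500
Minimum mean = 3.500, attained e.g. along the cycle 1 → 2 → 1 with weight 7 and length 2. So λ(A) = 7/2 = 7/2.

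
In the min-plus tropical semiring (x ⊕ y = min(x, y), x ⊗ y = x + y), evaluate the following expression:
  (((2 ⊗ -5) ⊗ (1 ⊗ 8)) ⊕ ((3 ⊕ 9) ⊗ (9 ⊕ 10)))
(((2 ⊗ -5) ⊗ (1 ⊗ 8)) ⊕ ((3 ⊕ 9) ⊗ (9 ⊕ 10))) = 6

Expand innermost to outermost. Recall ⊕ takes the minimum of its arguments and ⊗ takes their sum. Working out the expression (((2 ⊗ -5) ⊗ (1 ⊗ 8)) ⊕ ((3 ⊕ 9) ⊗ (9 ⊕ 10))) gives 6.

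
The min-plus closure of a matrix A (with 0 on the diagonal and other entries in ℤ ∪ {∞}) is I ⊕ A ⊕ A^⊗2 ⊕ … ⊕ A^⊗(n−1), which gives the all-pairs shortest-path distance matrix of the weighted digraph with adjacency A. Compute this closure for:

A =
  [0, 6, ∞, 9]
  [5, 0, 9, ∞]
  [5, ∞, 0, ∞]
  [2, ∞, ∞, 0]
Closure =
  [0, 6, 15, 9]
  [5, 0, 9, 14]
  [5, 11, 0, 14]
  [2, 8, 17, 0]

This is the Floyd-Warshall all-pairs shortest-path computation. For each intermediate vertex k = 0, 1, …, 3, update dist[i][j] ← min(dist[i][j], dist[i][k] + dist[k][j]). The final matrix gives, for each (i, j), the minimum total weight of any directed path from i to j (possibly empty when i = j).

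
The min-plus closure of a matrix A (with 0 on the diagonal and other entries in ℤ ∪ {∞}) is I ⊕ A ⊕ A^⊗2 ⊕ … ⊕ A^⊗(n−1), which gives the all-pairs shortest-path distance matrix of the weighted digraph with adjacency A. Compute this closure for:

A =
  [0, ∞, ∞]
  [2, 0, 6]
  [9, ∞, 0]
Closure =
  [0, ∞, ∞]
  [2, 0, 6]
  [9, ∞, 0]

This is the Floyd-Warshall all-pairs shortest-path computation. For each intermediate vertex k = 0, 1, …, 2, update dist[i][j] ← min(dist[i][j], dist[i][k] + dist[k][j]). The final matrix gives, for each (i, j), the minimum total weight of any directed path from i to j (possibly empty when i = j).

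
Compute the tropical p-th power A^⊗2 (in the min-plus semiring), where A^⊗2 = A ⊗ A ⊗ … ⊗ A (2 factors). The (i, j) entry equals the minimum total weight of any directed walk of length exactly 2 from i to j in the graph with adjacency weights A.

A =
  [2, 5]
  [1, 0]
A^⊗2 =
  [4, 5]
  [1, 0]

Each entry (A^⊗2)_ij equals the minimum over all length-2 walks i = v_0 → v_1 → … → v_2 = j of Σ_t A[v_t][v_{t+1}]. For example, for (i, j) = (0, 1) we minimise over 2 possible intermediate vertex sequences; the minimum is 5, attained along the walk 0 → 1 → 1.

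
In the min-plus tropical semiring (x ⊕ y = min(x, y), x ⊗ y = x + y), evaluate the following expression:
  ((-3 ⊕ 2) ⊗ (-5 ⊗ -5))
((-3 ⊕ 2) ⊗ (-5 ⊗ -5)) = -13

Expand innermost to outermost. Recall ⊕ takes the minimum of its arguments and ⊗ takes their sum. Working out the expression ((-3 ⊕ 2) ⊗ (-5 ⊗ -5)) gives -13.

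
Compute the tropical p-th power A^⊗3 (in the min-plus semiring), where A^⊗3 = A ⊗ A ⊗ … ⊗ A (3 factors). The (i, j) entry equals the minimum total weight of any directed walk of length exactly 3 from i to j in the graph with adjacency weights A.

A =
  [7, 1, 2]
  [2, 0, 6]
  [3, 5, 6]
A^⊗3 =
  [3, 1, 5]
  [2, 0, 4]
  [6, 4, 9]

Each entry (A^⊗3)_ij equals the minimum over all length-3 walks i = v_0 → v_1 → … → v_3 = j of Σ_t A[v_t][v_{t+1}]. For example, for (i, j) = (0, 2) we minimise over 9 possible intermediate vertex sequences; the minimum is 5, attained along the walk 0 → 1 → 0 → 2.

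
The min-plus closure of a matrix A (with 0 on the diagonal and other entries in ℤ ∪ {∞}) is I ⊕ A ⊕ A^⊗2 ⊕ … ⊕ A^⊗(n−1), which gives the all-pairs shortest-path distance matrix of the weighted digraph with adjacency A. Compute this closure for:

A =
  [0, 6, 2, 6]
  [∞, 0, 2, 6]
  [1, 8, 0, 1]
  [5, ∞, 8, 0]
Closure =
  [0, 6, 2, 3]
  [3, 0, 2, 3]
  [1, 7, 0, 1]
  [5, 11, 7, 0]

This is the Floyd-Warshall all-pairs shortest-path computation. For each intermediate vertex k = 0, 1, …, 3, update dist[i][j] ← min(dist[i][j], dist[i][k] + dist[k][j]). The final matrix gives, for each (i, j), the minimum total weight of any directed path from i to j (possibly empty when i = j).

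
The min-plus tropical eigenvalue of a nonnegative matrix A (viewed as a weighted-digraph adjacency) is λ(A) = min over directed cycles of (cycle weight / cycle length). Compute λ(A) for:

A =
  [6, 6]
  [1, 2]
λ(A) = 2

Enumerate directed cycles and compute their means (weight / length). Sample:
  cycle 0 → 0: weight = 6, length = 1, mean = 6/1 ≈ 6.000
  cycle 1 → 1: weight = 2, length = 1, mean = 2/1 ≈ 2.000
  cycle 0 → 1 → 0: weight = 7, length = 2, mean = 7/2 ≈ 3.500
  cycle 1 → 0 → 1: weight = 7, length = 2, mean = 7/2 ≈ 3.500
Minimum mean = 2.000, attained e.g. along the cycle 1 → 1 with weight 2 and length 1. So λ(A) = 2/1 = 2.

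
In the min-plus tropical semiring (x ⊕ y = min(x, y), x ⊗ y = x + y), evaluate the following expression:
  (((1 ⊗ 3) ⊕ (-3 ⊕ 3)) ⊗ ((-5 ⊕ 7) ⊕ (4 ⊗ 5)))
(((1 ⊗ 3) ⊕ (-3 ⊕ 3)) ⊗ ((-5 ⊕ 7) ⊕ (4 ⊗ 5))) = -8

Expand innermost to outermost. Recall ⊕ takes the minimum of its arguments and ⊗ takes their sum. Working out the expression (((1 ⊗ 3) ⊕ (-3 ⊕ 3)) ⊗ ((-5 ⊕ 7) ⊕ (4 ⊗ 5))) gives -8.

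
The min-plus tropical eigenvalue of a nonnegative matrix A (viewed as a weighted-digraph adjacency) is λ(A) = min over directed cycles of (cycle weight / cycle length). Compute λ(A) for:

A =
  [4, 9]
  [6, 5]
λ(A) = 4

Enumerate directed cycles and compute their means (weight / length). Sample:
  cycle 0 → 0: weight = 4, length = 1, mean = 4/1 ≈ 4.000
  cycle 1 → 1: weight = 5, length = 1, mean = 5/1 ≈ 5.000
  cycle 0 → 1 → 0: weight = 15, length = 2, mean = 15/2 ≈ 7.500
  cycle 1 → 0 → 1: weight = 15, length = 2, mean = 15/2 ≈ 7.500
Minimum mean = 4.000, attained e.g. along the cycle 0 → 0 with weight 4 and length 1. So λ(A) = 4/1 = 4.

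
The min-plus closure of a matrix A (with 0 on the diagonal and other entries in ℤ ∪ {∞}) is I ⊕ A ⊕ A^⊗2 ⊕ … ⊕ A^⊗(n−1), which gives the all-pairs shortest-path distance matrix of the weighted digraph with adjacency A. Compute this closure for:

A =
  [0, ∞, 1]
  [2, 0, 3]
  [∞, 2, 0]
Closure =
  [0, 3, 1]
  [2, 0, 3]
  [4, 2, 0]

This is the Floyd-Warshall all-pairs shortest-path computation. For each intermediate vertex k = 0, 1, …, 2, update dist[i][j] ← min(dist[i][j], dist[i][k] + dist[k][j]). The final matrix gives, for each (i, j), the minimum total weight of any directed path from i to j (possibly empty when i = j).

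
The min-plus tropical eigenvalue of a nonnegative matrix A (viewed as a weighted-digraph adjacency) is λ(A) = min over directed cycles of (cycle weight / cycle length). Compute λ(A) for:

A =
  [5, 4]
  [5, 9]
λ(A) = 9/2

Enumerate directed cycles and compute their means (weight / length). Sample:
  cycle 0 → 0: weight = 5, length = 1, mean = 5/1 ≈ 5.000
  cycle 1 → 1: weight = 9, length = 1, mean = 9/1 ≈ 9.000
  cycle 0 → 1 → 0: weight = 9, length = 2, mean = 9/2 ≈ 4.500
  cycle 1 → 0 → 1: weight = 9, length = 2, mean = 9/2 ≈ 4.500
Minimum mean = 4.500, attained e.g. along the cycle 0 → 1 → 0 with weight 9 and length 2. So λ(A) = 9/2 = 9/2.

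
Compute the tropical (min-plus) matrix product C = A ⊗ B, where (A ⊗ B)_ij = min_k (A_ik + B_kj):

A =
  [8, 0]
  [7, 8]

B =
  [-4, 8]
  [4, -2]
A ⊗ B =
  [4, -2]
  [3, 6]

Apply the min-plus product entry-by-entry:
  C[0][0] = min over k of (A[0][0] + B[0][0] = 8 + -4 = 4, A[0][1] + B[1][0] = 0 + 4 = 4) = 4 (attained at k = 0)
  C[0][1] = min over k of (A[0][0] + B[0][1] = 8 + 8 = 16, A[0][1] + B[1][1] = 0 + -2 = -2) = -2 (attained at k = 1)
  C[1][0] = min over k of (A[1][0] + B[0][0] = 7 + -4 = 3, A[1][1] + B[1][0] = 8 + 4 = 12) = 3 (attained at k = 0)
  C[1][1] = min over k of (A[1][0] + B[0][1] = 7 + 8 = 15, A[1][1] + B[1][1] = 8 + -2 = 6) = 6 (attained at k = 1)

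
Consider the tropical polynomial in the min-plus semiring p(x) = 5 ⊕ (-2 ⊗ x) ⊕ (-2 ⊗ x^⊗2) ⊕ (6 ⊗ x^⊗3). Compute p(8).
p(8) = 5

A tropical monomial a ⊗ x^⊗i evaluates to a + i · x. Evaluating each term at x = 8:
  Term 0 contributes 5 + 0 · 8 = 5
  Term 1 contributes -2 + 1 · 8 = 6
  Term 2 contributes -2 + 2 · 8 = 14
  Term 3 contributes 6 + 3 · 8 = 30
p(8) = ⊕ of these = min[5, 6, 14, 30] = 5.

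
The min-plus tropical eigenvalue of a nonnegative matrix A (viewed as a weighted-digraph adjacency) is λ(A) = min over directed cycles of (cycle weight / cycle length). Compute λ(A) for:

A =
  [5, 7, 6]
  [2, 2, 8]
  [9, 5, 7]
λ(A) = 2

Enumerate directed cycles and compute their means (weight / length). Sample:
  cycle 0 → 0: weight = 5, length = 1, mean = 5/1 ≈ 5.000
  cycle 1 → 1: weight = 2, length = 1, mean = 2/1 ≈ 2.000
  cycle 2 → 2: weight = 7, length = 1, mean = 7/1 ≈ 7.000
  cycle 0 → 1 → 0: weight = 9, length = 2, mean = 9/2 ≈ 4.500
  cycle 0 → 2 → 0: weight = 15, length = 2, mean = 15/2 ≈ 7.500
  cycle 1 → 0 → 1: weight = 9, length = 2, mean = 9/2 ≈ 4.500
Minimum mean = 2.000, attained e.g. along the cycle 1 → 1 with weight 2 and length 1. So λ(A) = 2/1 = 2.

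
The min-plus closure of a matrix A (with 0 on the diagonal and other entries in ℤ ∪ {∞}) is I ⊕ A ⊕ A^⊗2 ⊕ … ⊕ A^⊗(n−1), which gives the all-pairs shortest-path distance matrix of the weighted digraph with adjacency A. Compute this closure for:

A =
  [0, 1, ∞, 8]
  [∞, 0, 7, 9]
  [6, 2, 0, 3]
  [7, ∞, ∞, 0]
Closure =
  [0, 1, 8, 8]
  [13, 0, 7, 9]
  [6, 2, 0, 3]
  [7, 8, 15, 0]

This is the Floyd-Warshall all-pairs shortest-path computation. For each intermediate vertex k = 0, 1, …, 3, update dist[i][j] ← min(dist[i][j], dist[i][k] + dist[k][j]). The final matrix gives, for each (i, j), the minimum total weight of any directed path from i to j (possibly empty when i = j).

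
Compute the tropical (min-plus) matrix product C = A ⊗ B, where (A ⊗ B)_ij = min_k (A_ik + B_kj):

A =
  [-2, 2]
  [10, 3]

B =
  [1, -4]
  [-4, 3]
A ⊗ B =
  [-2, -6]
  [-1, 6]

Apply the min-plus product entry-by-entry:
  C[0][0] = min over k of (A[0][0] + B[0][0] = -2 + 1 = -1, A[0][1] + B[1][0] = 2 + -4 = -2) = -2 (attained at k = 1)
  C[0][1] = min over k of (A[0][0] + B[0][1] = -2 + -4 = -6, A[0][1] + B[1][1] = 2 + 3 = 5) = -6 (attained at k = 0)
  C[1][0] = min over k of (A[1][0] + B[0][0] = 10 + 1 = 11, A[1][1] + B[1][0] = 3 + -4 = -1) = -1 (attained at k = 1)
  C[1][1] = min over k of (A[1][0] + B[0][1] = 10 + -4 = 6, A[1][1] + B[1][1] = 3 + 3 = 6) = 6 (attained at k = 0)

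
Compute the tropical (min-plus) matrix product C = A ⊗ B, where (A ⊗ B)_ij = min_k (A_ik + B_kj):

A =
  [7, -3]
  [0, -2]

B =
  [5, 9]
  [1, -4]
A ⊗ B =
  [-2, -7]
  [-1, -6]

Apply the min-plus product entry-by-entry:
  C[0][0] = min over k of (A[0][0] + B[0][0] = 7 + 5 = 12, A[0][1] + B[1][0] = -3 + 1 = -2) = -2 (attained at k = 1)
  C[0][1] = min over k of (A[0][0] + B[0][1] = 7 + 9 = 16, A[0][1] + B[1][1] = -3 + -4 = -7) = -7 (attained at k = 1)
  C[1][0] = min over k of (A[1][0] + B[0][0] = 0 + 5 = 5, A[1][1] + B[1][0] = -2 + 1 = -1) = -1 (attained at k = 1)
  C[1][1] = min over k of (A[1][0] + B[0][1] = 0 + 9 = 9, A[1][1] + B[1][1] = -2 + -4 = -6) = -6 (attained at k = 1)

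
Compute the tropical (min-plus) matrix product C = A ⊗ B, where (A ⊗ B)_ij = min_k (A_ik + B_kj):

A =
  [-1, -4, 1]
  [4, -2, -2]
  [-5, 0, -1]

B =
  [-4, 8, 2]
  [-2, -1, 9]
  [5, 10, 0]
A ⊗ B =
  [-6, -5, 1]
  [-4, -3, -2]
  [-9, -1, -3]

Apply the min-plus product entry-by-entry:
  C[0][0] = min over k of (A[0][0] + B[0][0] = -1 + -4 = -5, A[0][1] + B[1][0] = -4 + -2 = -6, A[0][2] + B[2][0] = 1 + 5 = 6) = -6 (attained at k = 1)
  C[0][1] = min over k of (A[0][0] + B[0][1] = -1 + 8 = 7, A[0][1] + B[1][1] = -4 + -1 = -5, A[0][2] + B[2][1] = 1 + 10 = 11) = -5 (attained at k = 1)
  C[0][2] = min over k of (A[0][0] + B[0][2] = -1 + 2 = 1, A[0][1] + B[1][2] = -4 + 9 = 5, A[0][2] + B[2][2] = 1 + 0 = 1) = 1 (attained at k = 0)
  C[1][0] = min over k of (A[1][0] + B[0][0] = 4 + -4 = 0, A[1][1] + B[1][0] = -2 + -2 = -4, A[1][2] + B[2][0] = -2 + 5 = 3) = -4 (attained at k = 1)
  C[1][1] = min over k of (A[1][0] + B[0][1] = 4 + 8 = 12, A[1][1] + B[1][1] = -2 + -1 = -3, A[1][2] + B[2][1] = -2 + 10 = 8) = -3 (attained at k = 1)
  C[1][2] = min over k of (A[1][0] + B[0][2] = 4 + 2 = 6, A[1][1] + B[1][2] = -2 + 9 = 7, A[1][2] + B[2][2] = -2 + 0 = -2) = -2 (attained at k = 2)
  C[2][0] = min over k of (A[2][0] + B[0][0] = -5 + -4 = -9, A[2][1] + B[1][0] = 0 + -2 = -2, A[2][2] + B[2][0] = -1 + 5 = 4) = -9 (attained at k = 0)
  C[2][1] = min over k of (A[2][0] + B[0][1] = -5 + 8 = 3, A[2][1] + B[1][1] = 0 + -1 = -1, A[2][2] + B[2][1] = -1 + 10 = 9) = -1 (attained at k = 1)
  C[2][2] = min over k of (A[2][0] + B[0][2] = -5 + 2 = -3, A[2][1] + B[1][2] = 0 + 9 = 9, A[2][2] + B[2][2] = -1 + 0 = -1) = -3 (attained at k = 0)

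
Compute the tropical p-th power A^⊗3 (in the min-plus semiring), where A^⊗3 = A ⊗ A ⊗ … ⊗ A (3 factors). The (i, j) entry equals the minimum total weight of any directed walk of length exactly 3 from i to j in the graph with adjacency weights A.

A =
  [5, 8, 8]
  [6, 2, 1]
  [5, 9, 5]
A^⊗3 =
  [14, 12, 11]
  [8, 6, 5]
  [15, 13, 12]

Each entry (A^⊗3)_ij equals the minimum over all length-3 walks i = v_0 → v_1 → … → v_3 = j of Σ_t A[v_t][v_{t+1}]. For example, for (i, j) = (0, 2) we minimise over 9 possible intermediate vertex sequences; the minimum is 11, attained along the walk 0 → 1 → 1 → 2.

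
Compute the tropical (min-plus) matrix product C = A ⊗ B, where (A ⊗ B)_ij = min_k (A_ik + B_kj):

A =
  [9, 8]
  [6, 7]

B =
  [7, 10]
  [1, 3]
A ⊗ B =
  [9, 11]
  [8, 10]

Apply the min-plus product entry-by-entry:
  C[0][0] = min over k of (A[0][0] + B[0][0] = 9 + 7 = 16, A[0][1] + B[1][0] = 8 + 1 = 9) = 9 (attained at k = 1)
  C[0][1] = min over k of (A[0][0] + B[0][1] = 9 + 10 = 19, A[0][1] + B[1][1] = 8 + 3 = 11) = 11 (attained at k = 1)
  C[1][0] = min over k of (A[1][0] + B[0][0] = 6 + 7 = 13, A[1][1] + B[1][0] = 7 + 1 = 8) = 8 (attained at k = 1)
  C[1][1] = min over k of (A[1][0] + B[0][1] = 6 + 10 = 16, A[1][1] + B[1][1] = 7 + 3 = 10) = 10 (attained at k = 1)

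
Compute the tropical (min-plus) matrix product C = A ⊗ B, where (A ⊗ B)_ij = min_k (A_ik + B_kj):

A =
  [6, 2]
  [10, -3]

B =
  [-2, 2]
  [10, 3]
A ⊗ B =
  [4, 5]
  [7, 0]

Apply the min-plus product entry-by-entry:
  C[0][0] = min over k of (A[0][0] + B[0][0] = 6 + -2 = 4, A[0][1] + B[1][0] = 2 + 10 = 12) = 4 (attained at k = 0)
  C[0][1] = min over k of (A[0][0] + B[0][1] = 6 + 2 = 8, A[0][1] + B[1][1] = 2 + 3 = 5) = 5 (attained at k = 1)
  C[1][0] = min over k of (A[1][0] + B[0][0] = 10 + -2 = 8, A[1][1] + B[1][0] = -3 + 10 = 7) = 7 (attained at k = 1)
  C[1][1] = min over k of (A[1][0] + B[0][1] = 10 + 2 = 12, A[1][1] + B[1][1] = -3 + 3 = 0) = 0 (attained at k = 1)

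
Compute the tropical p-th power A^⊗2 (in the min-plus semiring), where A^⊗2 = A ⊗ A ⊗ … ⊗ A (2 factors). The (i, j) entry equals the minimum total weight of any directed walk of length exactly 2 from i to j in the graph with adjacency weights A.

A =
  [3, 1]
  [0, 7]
A^⊗2 =
  [1, 4]
  [3, 1]

Each entry (A^⊗2)_ij equals the minimum over all length-2 walks i = v_0 → v_1 → … → v_2 = j of Σ_t A[v_t][v_{t+1}]. For example, for (i, j) = (0, 1) we minimise over 2 possible intermediate vertex sequences; the minimum is 4, attained along the walk 0 → 0 → 1.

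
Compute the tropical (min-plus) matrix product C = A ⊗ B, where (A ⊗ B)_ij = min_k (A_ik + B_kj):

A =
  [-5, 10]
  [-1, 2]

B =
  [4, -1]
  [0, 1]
A ⊗ B =
  [-1, -6]
  [2, -2]

Apply the min-plus product entry-by-entry:
  C[0][0] = min over k of (A[0][0] + B[0][0] = -5 + 4 = -1, A[0][1] + B[1][0] = 10 + 0 = 10) = -1 (attained at k = 0)
  C[0][1] = min over k of (A[0][0] + B[0][1] = -5 + -1 = -6, A[0][1] + B[1][1] = 10 + 1 = 11) = -6 (attained at k = 0)
  C[1][0] = min over k of (A[1][0] + B[0][0] = -1 + 4 = 3, A[1][1] + B[1][0] = 2 + 0 = 2) = 2 (attained at k = 1)
  C[1][1] = min over k of (A[1][0] + B[0][1] = -1 + -1 = -2, A[1][1] + B[1][1] = 2 + 1 = 3) = -2 (attained at k = 0)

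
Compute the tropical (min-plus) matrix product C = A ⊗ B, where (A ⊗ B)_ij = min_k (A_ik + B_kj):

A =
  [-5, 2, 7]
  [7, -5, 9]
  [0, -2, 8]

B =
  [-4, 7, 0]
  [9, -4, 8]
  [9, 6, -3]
A ⊗ B =
  [-9, -2, -5]
  [3, -9, 3]
  [-4, -6, 0]

Apply the min-plus product entry-by-entry:
  C[0][0] = min over k of (A[0][0] + B[0][0] = -5 + -4 = -9, A[0][1] + B[1][0] = 2 + 9 = 11, A[0][2] + B[2][0] = 7 + 9 = 16) = -9 (attained at k = 0)
  C[0][1] = min over k of (A[0][0] + B[0][1] = -5 + 7 = 2, A[0][1] + B[1][1] = 2 + -4 = -2, A[0][2] + B[2][1] = 7 + 6 = 13) = -2 (attained at k = 1)
  C[0][2] = min over k of (A[0][0] + B[0][2] = -5 + 0 = -5, A[0][1] + B[1][2] = 2 + 8 = 10, A[0][2] + B[2][2] = 7 + -3 = 4) = -5 (attained at k = 0)
  C[1][0] = min over k of (A[1][0] + B[0][0] = 7 + -4 = 3, A[1][1] + B[1][0] = -5 + 9 = 4, A[1][2] + B[2][0] = 9 + 9 = 18) = 3 (attained at k = 0)
  C[1][1] = min over k of (A[1][0] + B[0][1] = 7 + 7 = 14, A[1][1] + B[1][1] = -5 + -4 = -9, A[1][2] + B[2][1] = 9 + 6 = 15) = -9 (attained at k = 1)
  C[1][2] = min over k of (A[1][0] + B[0][2] = 7 + 0 = 7, A[1][1] + B[1][2] = -5 + 8 = 3, A[1][2] + B[2][2] = 9 + -3 = 6) = 3 (attained at k = 1)
  C[2][0] = min over k of (A[2][0] + B[0][0] = 0 + -4 = -4, A[2][1] + B[1][0] = -2 + 9 = 7, A[2][2] + B[2][0] = 8 + 9 = 17) = -4 (attained at k = 0)
  C[2][1] = min over k of (A[2][0] + B[0][1] = 0 + 7 = 7, A[2][1] + B[1][1] = -2 + -4 = -6, A[2][2] + B[2][1] = 8 + 6 = 14) = -6 (attained at k = 1)
  C[2][2] = min over k of (A[2][0] + B[0][2] = 0 + 0 = 0, A[2][1] + B[1][2] = -2 + 8 = 6, A[2][2] + B[2][2] = 8 + -3 = 5) = 0 (attained at k = 0)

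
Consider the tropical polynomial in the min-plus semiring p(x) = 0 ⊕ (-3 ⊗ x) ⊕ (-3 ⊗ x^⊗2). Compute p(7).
p(7) = 0

A tropical monomial a ⊗ x^⊗i evaluates to a + i · x. Evaluating each term at x = 7:
  Term 0 contributes 0 + 0 · 7 = 0
  Term 1 contributes -3 + 1 · 7 = 4
  Term 2 contributes -3 + 2 · 7 = 11
p(7) = ⊕ of these = min[0, 4, 11] = 0.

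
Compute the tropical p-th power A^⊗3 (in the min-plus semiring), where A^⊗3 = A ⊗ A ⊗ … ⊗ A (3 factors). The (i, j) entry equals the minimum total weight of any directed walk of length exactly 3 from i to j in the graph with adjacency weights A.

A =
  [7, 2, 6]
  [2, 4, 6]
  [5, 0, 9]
A^⊗3 =
  [8, 6, 10]
  [6, 8, 10]
  [6, 4, 8]

Each entry (A^⊗3)_ij equals the minimum over all length-3 walks i = v_0 → v_1 → … → v_3 = j of Σ_t A[v_t][v_{t+1}]. For example, for (i, j) = (0, 2) we minimise over 9 possible intermediate vertex sequences; the minimum is 10, attained along the walk 0 → 1 → 0 → 2.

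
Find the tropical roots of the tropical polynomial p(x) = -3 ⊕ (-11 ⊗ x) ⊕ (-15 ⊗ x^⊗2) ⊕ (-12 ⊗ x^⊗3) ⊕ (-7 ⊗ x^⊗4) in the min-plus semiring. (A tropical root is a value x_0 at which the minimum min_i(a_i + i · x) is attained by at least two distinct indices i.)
Roots: {-5, -3, 4, 8}

Each tropical root is a break point of the lower envelope of the lines y = a_i + i · x (there are 5 lines, with slopes 0, 1, ..., 4). Only the lines that attain the minimum somewhere contribute to roots; other lines are dominated. Here the surviving (envelope) indices are i = 4, i = 3, i = 2, i = 1, i = 0.
Intersections between consecutive envelope lines give the roots: for adjacent envelope indices i < j the intersection is x = (a_i − a_j) / (j − i). Reading off the sorted break points: {-5, -3, 4, 8}.
Verification: at each break x_0, at least two indices attain the minimum of min_i(a_i + i · x_0).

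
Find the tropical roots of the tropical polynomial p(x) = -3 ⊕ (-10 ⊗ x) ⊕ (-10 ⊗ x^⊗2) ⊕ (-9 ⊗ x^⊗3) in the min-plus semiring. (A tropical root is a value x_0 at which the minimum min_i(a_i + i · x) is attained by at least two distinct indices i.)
Roots: {-1, 0, 7}

Each tropical root is a break point of the lower envelope of the lines y = a_i + i · x (there are 4 lines, with slopes 0, 1, ..., 3). Only the lines that attain the minimum somewhere contribute to roots; other lines are dominated. Here the surviving (envelope) indices are i = 3, i = 2, i = 1, i = 0.
Intersections between consecutive envelope lines give the roots: for adjacent envelope indices i < j the intersection is x = (a_i − a_j) / (j − i). Reading off the sorted break points: {-1, 0, 7}.
Verification: at each break x_0, at least two indices attain the minimum of min_i(a_i + i · x_0).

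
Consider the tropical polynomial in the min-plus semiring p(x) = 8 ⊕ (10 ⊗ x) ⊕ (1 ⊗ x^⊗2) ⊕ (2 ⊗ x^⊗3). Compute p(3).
p(3) = 7

A tropical monomial a ⊗ x^⊗i evaluates to a + i · x. Evaluating each term at x = 3:
  Term 0 contributes 8 + 0 · 3 = 8
  Term 1 contributes 10 + 1 · 3 = 13
  Term 2 contributes 1 + 2 · 3 = 7
  Term 3 contributes 2 + 3 · 3 = 11
p(3) = ⊕ of these = min[8, 13, 7, 11] = 7.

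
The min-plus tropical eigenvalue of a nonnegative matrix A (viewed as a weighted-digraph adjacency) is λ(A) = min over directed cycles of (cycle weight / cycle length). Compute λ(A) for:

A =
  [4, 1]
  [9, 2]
λ(A) = 2

Enumerate directed cycles and compute their means (weight / length). Sample:
  cycle 0 → 0: weight = 4, length = 1, mean = 4/1 ≈ 4.000
  cycle 1 → 1: weight = 2, length = 1, mean = 2/1 ≈ 2.000
  cycle 0 → 1 → 0: weight = 10, length = 2, mean = 10/2 ≈ 5.000
  cycle 1 → 0 → 1: weight = 10, length = 2, mean = 10/2 ≈ 5.000
Minimum mean = 2.000, attained e.g. along the cycle 1 → 1 with weight 2 and length 1. So λ(A) = 2/1 = 2.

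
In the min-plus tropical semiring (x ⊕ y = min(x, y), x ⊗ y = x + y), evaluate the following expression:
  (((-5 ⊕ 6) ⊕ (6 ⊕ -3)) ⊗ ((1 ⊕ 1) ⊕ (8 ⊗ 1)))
(((-5 ⊕ 6) ⊕ (6 ⊕ -3)) ⊗ ((1 ⊕ 1) ⊕ (8 ⊗ 1))) = -4

Expand innermost to outermost. Recall ⊕ takes the minimum of its arguments and ⊗ takes their sum. Working out the expression (((-5 ⊕ 6) ⊕ (6 ⊕ -3)) ⊗ ((1 ⊕ 1) ⊕ (8 ⊗ 1))) gives -4.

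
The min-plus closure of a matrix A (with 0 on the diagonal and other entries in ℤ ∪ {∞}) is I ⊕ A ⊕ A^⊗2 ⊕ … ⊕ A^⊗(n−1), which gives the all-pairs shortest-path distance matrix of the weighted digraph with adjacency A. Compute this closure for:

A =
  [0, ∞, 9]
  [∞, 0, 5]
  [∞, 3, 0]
Closure =
  [0, 12, 9]
  [∞, 0, 5]
  [∞, 3, 0]

This is the Floyd-Warshall all-pairs shortest-path computation. For each intermediate vertex k = 0, 1, …, 2, update dist[i][j] ← min(dist[i][j], dist[i][k] + dist[k][j]). The final matrix gives, for each (i, j), the minimum total weight of any directed path from i to j (possibly empty when i = j).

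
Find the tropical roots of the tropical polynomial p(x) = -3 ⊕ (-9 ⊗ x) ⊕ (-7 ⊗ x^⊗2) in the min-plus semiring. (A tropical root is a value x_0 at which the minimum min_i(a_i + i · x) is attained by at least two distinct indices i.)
Roots: {-2, 6}

Each tropical root is a break point of the lower envelope of the lines y = a_i + i · x (there are 3 lines, with slopes 0, 1, ..., 2). Only the lines that attain the minimum somewhere contribute to roots; other lines are dominated. Here the surviving (envelope) indices are i = 2, i = 1, i = 0.
Intersections between consecutive envelope lines give the roots: for adjacent envelope indices i < j the intersection is x = (a_i − a_j) / (j − i). Reading off the sorted break points: {-2, 6}.
Verification: at each break x_0, at least two indices attain the minimum of min_i(a_i + i · x_0).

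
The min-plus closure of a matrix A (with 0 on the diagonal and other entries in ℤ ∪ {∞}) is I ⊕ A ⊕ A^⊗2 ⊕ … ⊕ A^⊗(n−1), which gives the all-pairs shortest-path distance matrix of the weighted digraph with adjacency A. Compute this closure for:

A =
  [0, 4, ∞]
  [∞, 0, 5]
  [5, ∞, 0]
Closure =
  [0, 4, 9]
  [10, 0, 5]
  [5, 9, 0]

This is the Floyd-Warshall all-pairs shortest-path computation. For each intermediate vertex k = 0, 1, …, 2, update dist[i][j] ← min(dist[i][j], dist[i][k] + dist[k][j]). The final matrix gives, for each (i, j), the minimum total weight of any directed path from i to j (possibly empty when i = j).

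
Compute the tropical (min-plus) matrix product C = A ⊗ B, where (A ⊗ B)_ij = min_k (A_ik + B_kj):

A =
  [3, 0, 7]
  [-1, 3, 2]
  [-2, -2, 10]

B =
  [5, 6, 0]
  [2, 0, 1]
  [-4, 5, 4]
A ⊗ B =
  [2, 0, 1]
  [-2, 3, -1]
  [0, -2, -2]

Apply the min-plus product entry-by-entry:
  C[0][0] = min over k of (A[0][0] + B[0][0] = 3 + 5 = 8, A[0][1] + B[1][0] = 0 + 2 = 2, A[0][2] + B[2][0] = 7 + -4 = 3) = 2 (attained at k = 1)
  C[0][1] = min over k of (A[0][0] + B[0][1] = 3 + 6 = 9, A[0][1] + B[1][1] = 0 + 0 = 0, A[0][2] + B[2][1] = 7 + 5 = 12) = 0 (attained at k = 1)
  C[0][2] = min over k of (A[0][0] + B[0][2] = 3 + 0 = 3, A[0][1] + B[1][2] = 0 + 1 = 1, A[0][2] + B[2][2] = 7 + 4 = 11) = 1 (attained at k = 1)
  C[1][0] = min over k of (A[1][0] + B[0][0] = -1 + 5 = 4, A[1][1] + B[1][0] = 3 + 2 = 5, A[1][2] + B[2][0] = 2 + -4 = -2) = -2 (attained at k = 2)
  C[1][1] = min over k of (A[1][0] + B[0][1] = -1 + 6 = 5, A[1][1] + B[1][1] = 3 + 0 = 3, A[1][2] + B[2][1] = 2 + 5 = 7) = 3 (attained at k = 1)
  C[1][2] = min over k of (A[1][0] + B[0][2] = -1 + 0 = -1, A[1][1] + B[1][2] = 3 + 1 = 4, A[1][2] + B[2][2] = 2 + 4 = 6) = -1 (attained at k = 0)
  C[2][0] = min over k of (A[2][0] + B[0][0] = -2 + 5 = 3, A[2][1] + B[1][0] = -2 + 2 = 0, A[2][2] + B[2][0] = 10 + -4 = 6) = 0 (attained at k = 1)
  C[2][1] = min over k of (A[2][0] + B[0][1] = -2 + 6 = 4, A[2][1] + B[1][1] = -2 + 0 = -2, A[2][2] + B[2][1] = 10 + 5 = 15) = -2 (attained at k = 1)
  C[2][2] = min over k of (A[2][0] + B[0][2] = -2 + 0 = -2, A[2][1] + B[1][2] = -2 + 1 = -1, A[2][2] + B[2][2] = 10 + 4 = 14) = -2 (attained at k = 0)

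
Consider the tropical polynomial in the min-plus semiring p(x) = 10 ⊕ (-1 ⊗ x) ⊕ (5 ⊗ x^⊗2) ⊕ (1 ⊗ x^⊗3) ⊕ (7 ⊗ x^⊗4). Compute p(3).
p(3) = 2

A tropical monomial a ⊗ x^⊗i evaluates to a + i · x. Evaluating each term at x = 3:
  Term 0 contributes 10 + 0 · 3 = 10
  Term 1 contributes -1 + 1 · 3 = 2
  Term 2 contributes 5 + 2 · 3 = 11
  Term 3 contributes 1 + 3 · 3 = 10
  Term 4 contributes 7 + 4 · 3 = 19
p(3) = ⊕ of these = min[10, 2, 11, 10, 19] = 2.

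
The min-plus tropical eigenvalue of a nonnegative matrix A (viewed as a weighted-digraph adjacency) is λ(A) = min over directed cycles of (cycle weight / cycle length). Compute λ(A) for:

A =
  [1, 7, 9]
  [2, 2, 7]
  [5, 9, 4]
λ(A) = 1

Enumerate directed cycles and compute their means (weight / length). Sample:
  cycle 0 → 0: weight = 1, length = 1, mean = 1/1 ≈ 1.000
  cycle 1 → 1: weight = 2, length = 1, mean = 2/1 ≈ 2.000
  cycle 2 → 2: weight = 4, length = 1, mean = 4/1 ≈ 4.000
  cycle 0 → 1 → 0: weight = 9, length = 2, mean = 9/2 ≈ 4.500
  cycle 0 → 2 → 0: weight = 14, length = 2, mean = 14/2 ≈ 7.000
  cycle 1 → 0 → 1: weight = 9, length = 2, mean = 9/2 ≈ 4.500
Minimum mean = 1.000, attained e.g. along the cycle 0 → 0 with weight 1 and length 1. So λ(A) = 1/1 = 1.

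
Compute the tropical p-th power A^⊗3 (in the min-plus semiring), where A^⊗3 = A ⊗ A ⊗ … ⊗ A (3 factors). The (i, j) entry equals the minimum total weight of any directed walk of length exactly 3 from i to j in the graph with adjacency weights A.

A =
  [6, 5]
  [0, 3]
A^⊗3 =
  [8, 10]
  [5, 8]

Each entry (A^⊗3)_ij equals the minimum over all length-3 walks i = v_0 → v_1 → … → v_3 = j of Σ_t A[v_t][v_{t+1}]. For example, for (i, j) = (0, 1) we minimise over 4 possible intermediate vertex sequences; the minimum is 10, attained along the walk 0 → 1 → 0 → 1.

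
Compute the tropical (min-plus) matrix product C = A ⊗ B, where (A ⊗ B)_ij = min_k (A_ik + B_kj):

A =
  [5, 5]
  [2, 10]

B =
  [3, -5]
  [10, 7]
A ⊗ B =
  [8, 0]
  [5, -3]

Apply the min-plus product entry-by-entry:
  C[0][0] = min over k of (A[0][0] + B[0][0] = 5 + 3 = 8, A[0][1] + B[1][0] = 5 + 10 = 15) = 8 (attained at k = 0)
  C[0][1] = min over k of (A[0][0] + B[0][1] = 5 + -5 = 0, A[0][1] + B[1][1] = 5 + 7 = 12) = 0 (attained at k = 0)
  C[1][0] = min over k of (A[1][0] + B[0][0] = 2 + 3 = 5, A[1][1] + B[1][0] = 10 + 10 = 20) = 5 (attained at k = 0)
  C[1][1] = min over k of (A[1][0] + B[0][1] = 2 + -5 = -3, A[1][1] + B[1][1] = 10 + 7 = 17) = -3 (attained at k = 0)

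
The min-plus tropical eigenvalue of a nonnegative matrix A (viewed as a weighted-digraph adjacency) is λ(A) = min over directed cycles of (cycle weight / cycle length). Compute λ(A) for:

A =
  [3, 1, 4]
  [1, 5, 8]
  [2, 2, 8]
λ(A) = 1

Enumerate directed cycles and compute their means (weight / length). Sample:
  cycle 0 → 0: weight = 3, length = 1, mean = 3/1 ≈ 3.000
  cycle 1 → 1: weight = 5, length = 1, mean = 5/1 ≈ 5.000
  cycle 2 → 2: weight = 8, length = 1, mean = 8/1 ≈ 8.000
  cycle 0 → 1 → 0: weight = 2, length = 2, mean = 2/2 ≈ 1.000
  cycle 0 → 2 → 0: weight = 6, length = 2, mean = 6/2 ≈ 3.000
  cycle 1 → 0 → 1: weight = 2, length = 2, mean = 2/2 ≈ 1.000
Minimum mean = 1.000, attained e.g. along the cycle 0 → 1 → 0 with weight 2 and length 2. So λ(A) = 2/2 = 1.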